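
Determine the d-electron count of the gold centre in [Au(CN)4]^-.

Ligand charges: each cyanide is −1. With an overall charge of −1 the gold centre must be in the +3 oxidation state.
Group 11 minus oxidation state 3 gives a d⁸ configuration.

d8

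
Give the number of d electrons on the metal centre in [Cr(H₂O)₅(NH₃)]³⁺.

Ligand charges: water is neutral; ammonia is neutral. With an overall charge of +3 the chromium centre must be in the +3 oxidation state.
Chromium is a group-6 element; Cr(III) is therefore d³.

d³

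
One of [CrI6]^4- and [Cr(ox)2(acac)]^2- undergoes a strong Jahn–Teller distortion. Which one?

[CrI6]^4-: Summing ligand charges against the −4 overall charge gives an oxidation state of +2 for chromium. Chromium is a group-6 element; Cr(II) is therefore d⁴. Iodide is a weak-field ligand for a first-row metal, so the complex is high-spin. The t₂g³e_g¹ (high-spin) configuration has an unevenly filled e_g set; the Jahn–Teller theorem predicts a tetragonal distortion (typically axial elongation) to lift the degeneracy.
[Cr(ox)2(acac)]^2-: Ligand charges: each oxalate is −2; each acetylacetonate is −1. With an overall charge of −2 the chromium centre must be in the +3 oxidation state. Chromium is a group-6 element; Cr(III) is therefore d³. The d³ configuration leaves the e_g set evenly filled (or empty) — no strong Jahn–Teller driving force.

[CrI6]^4-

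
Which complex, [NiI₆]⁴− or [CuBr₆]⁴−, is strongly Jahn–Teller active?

[CuBr₆]⁴−

[NiI₆]⁴−: Ligand charges: each iodide is −1. With an overall charge of −4 the nickel centre must be in the +2 oxidation state. Group 10 minus oxidation state 2 gives a d⁸ configuration. The d⁸ configuration leaves the e_g set evenly filled (or empty) — no strong Jahn–Teller driving force.
[CuBr₆]⁴−: Each bromide is −1; balancing the −4 overall charge requires Cu(II). Copper is a group-11 element; Cu(II) is therefore d⁹. The t₂g⁶e_g³ configuration has an unevenly filled e_g set; the Jahn–Teller theorem predicts a tetragonal distortion (typically axial elongation) to lift the degeneracy.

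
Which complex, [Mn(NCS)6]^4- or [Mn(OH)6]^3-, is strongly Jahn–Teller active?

[Mn(OH)6]^3-

[Mn(NCS)6]^4-: Each isothiocyanate is −1; balancing the −4 overall charge requires Mn(II). Manganese is a group-7 element; Mn(II) is therefore d⁵. Isothiocyanate is a weak-field ligand for a first-row metal, so the complex is high-spin. The d⁵ configuration leaves the e_g set evenly filled (or empty) — no strong Jahn–Teller driving force.
[Mn(OH)6]^3-: Summing ligand charges against the −3 overall charge gives an oxidation state of +3 for manganese. Mn sits in group 7, so the d-electron count is 7 − 3 = 4. Hydroxide is a weak-field ligand for a first-row metal, so the complex is high-spin. The t₂g³e_g¹ (high-spin) configuration has an unevenly filled e_g set; the Jahn–Teller theorem predicts a tetragonal distortion (typically axial elongation) to lift the degeneracy.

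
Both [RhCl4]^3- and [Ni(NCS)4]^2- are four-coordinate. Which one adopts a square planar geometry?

For [RhCl4]^3-: Summing ligand charges against the −3 overall charge gives an oxidation state of +1 for rhodium. Rh sits in group 9, so the d-electron count is 9 − 1 = 8. A 4d d⁸ ion has a large crystal-field splitting; square planar leaves the high-energy d_{x²−y²} orbital empty and maximises CFSE. → square planar.
For [Ni(NCS)4]^2-: Ligand charges: each isothiocyanate is −1. With an overall charge of −2 the nickel centre must be in the +2 oxidation state. Nickel is a group-10 element; Ni(II) is therefore d⁸. Isothiocyanate is a weak-field ligand. With weak-field ligands the CFSE gain from square planar is small, so a 3d d⁸ ion takes the sterically preferred tetrahedral geometry. → tetrahedral.

[RhCl4]^3-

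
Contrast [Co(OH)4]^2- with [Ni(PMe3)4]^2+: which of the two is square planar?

[Ni(PMe3)4]^2+

For [Co(OH)4]^2-: Ligand charges: each hydroxide is −1. With an overall charge of −2 the cobalt centre must be in the +2 oxidation state. Cobalt is a group-9 element; Co(II) is therefore d⁷. For a high-spin 3d d⁷ ion with weak-field ligands the small Δₜ gives little square-planar CFSE advantage, so four ligands adopt the sterically favoured tetrahedral geometry. → tetrahedral.
For [Ni(PMe3)4]^2+: Summing ligand charges against the +2 overall charge gives an oxidation state of +2 for nickel. Ni sits in group 10, so the d-electron count is 10 − 2 = 8. Trimethylphosphine is a strong-field ligand (high in the spectrochemical series). A 3d d⁸ ion with strong-field ligands gains enough CFSE to favour square planar over tetrahedral. → square planar.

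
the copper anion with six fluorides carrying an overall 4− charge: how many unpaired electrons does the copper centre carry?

1 unpaired electron

Each fluoride is −1; balancing the −4 overall charge requires Cu(II).
Cu sits in group 11, so the d-electron count is 11 − 2 = 9.
In an octahedral field the d⁹ configuration is t₂g⁶e_g³ (only one arrangement possible), giving 1 unpaired electron.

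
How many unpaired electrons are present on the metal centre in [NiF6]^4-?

2 unpaired electrons

Each fluoride is −1; balancing the −4 overall charge requires Ni(II).
Nickel is a group-10 element; Ni(II) is therefore d⁸.
In an octahedral field the d⁸ configuration is t₂g⁶e_g² (only one arrangement possible), giving 2 unpaired electrons.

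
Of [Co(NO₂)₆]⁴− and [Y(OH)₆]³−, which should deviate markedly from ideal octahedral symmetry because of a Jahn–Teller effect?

[Co(NO₂)₆]⁴−: Summing ligand charges against the −4 overall charge gives an oxidation state of +2 for cobalt. Group 9 minus oxidation state 2 gives a d⁷ configuration. Nitro (N-bound nitrite) is a strong-field ligand (high in the spectrochemical series) for a first-row metal, so the complex is low-spin. The t₂g⁶e_g¹ (low-spin) configuration has an unevenly filled e_g set; the Jahn–Teller theorem predicts a tetragonal distortion (typically axial elongation) to lift the degeneracy.
[Y(OH)₆]³−: Ligand charges: each hydroxide is −1. With an overall charge of −3 the yttrium centre must be in the +3 oxidation state. Group 3 minus oxidation state 3 gives a d⁰ configuration. The d⁰ configuration leaves the e_g set evenly filled (or empty) — no strong Jahn–Teller driving force.

[Co(NO₂)₆]⁴−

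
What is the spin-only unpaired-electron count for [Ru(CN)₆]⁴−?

Summing ligand charges against the −4 overall charge gives an oxidation state of +2 for ruthenium.
Ruthenium is a group-8 element; Ru(II) is therefore d⁶.
The spin state decides the count: a 4d ion has a large Δₒ and is invariably low-spin.
An octahedral low-spin d⁶ ion is t₂g⁶e_g⁰, giving 0 unpaired electrons.

0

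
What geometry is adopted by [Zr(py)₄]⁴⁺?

Pyridine is neutral; balancing the +4 overall charge requires Zr(IV).
Zirconium is a group-4 element; Zr(IV) is therefore d⁰.
Coordination number: 4.
A d⁰ ion has no crystal-field stabilisation preference between square planar and tetrahedral, so four ligands adopt the sterically favoured tetrahedral geometry.

tetrahedral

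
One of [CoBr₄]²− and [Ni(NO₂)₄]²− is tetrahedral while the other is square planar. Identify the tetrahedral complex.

For [CoBr₄]²−: Summing ligand charges against the −2 overall charge gives an oxidation state of +2 for cobalt. Group 9 minus oxidation state 2 gives a d⁷ configuration. For a high-spin 3d d⁷ ion with weak-field ligands the small Δₜ gives little square-planar CFSE advantage, so four ligands adopt the sterically favoured tetrahedral geometry. → tetrahedral.
For [Ni(NO₂)₄]²−: Ligand charges: each nitro (N-bound nitrite) is −1. With an overall charge of −2 the nickel centre must be in the +2 oxidation state. Nickel is a group-10 element; Ni(II) is therefore d⁸. Nitro (N-bound nitrite) is a strong-field ligand (high in the spectrochemical series). A 3d d⁸ ion with strong-field ligands gains enough CFSE to favour square planar over tetrahedral. → square planar.

[CoBr₄]²−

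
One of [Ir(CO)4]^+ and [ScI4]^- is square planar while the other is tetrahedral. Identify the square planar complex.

[Ir(CO)4]^+

For [Ir(CO)4]^+: Ligand charges: carbonyl is neutral. With an overall charge of +1 the iridium centre must be in the +1 oxidation state. Ir sits in group 9, so the d-electron count is 9 − 1 = 8. A 5d d⁸ ion has a large crystal-field splitting; square planar leaves the high-energy d_{x²−y²} orbital empty and maximises CFSE. → square planar.
For [ScI4]^-: Each iodide is −1; balancing the −1 overall charge requires Sc(III). Sc sits in group 3, so the d-electron count is 3 − 3 = 0. A d⁰ ion has no crystal-field stabilisation preference between square planar and tetrahedral, so four ligands adopt the sterically favoured tetrahedral geometry. → tetrahedral.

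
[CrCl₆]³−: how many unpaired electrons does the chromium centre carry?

3

Ligand charges: each chloride is −1. With an overall charge of −3 the chromium centre must be in the +3 oxidation state.
Chromium is a group-6 element; Cr(III) is therefore d³.
In an octahedral field the d³ configuration is t₂g³e_g⁰ (only one arrangement possible), giving 3 unpaired electrons.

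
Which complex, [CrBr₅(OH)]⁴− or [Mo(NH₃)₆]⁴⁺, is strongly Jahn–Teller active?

[CrBr₅(OH)]⁴−: Each bromide is −1; each hydroxide is −1; balancing the −4 overall charge requires Cr(II). Cr sits in group 6, so the d-electron count is 6 − 2 = 4. Bromide and hydroxide are weak-field ligands for a first-row metal, so the complex is high-spin. The t₂g³e_g¹ (high-spin) configuration has an unevenly filled e_g set; the Jahn–Teller theorem predicts a tetragonal distortion (typically axial elongation) to lift the degeneracy.
[Mo(NH₃)₆]⁴⁺: Summing ligand charges against the +4 overall charge gives an oxidation state of +4 for molybdenum. Mo sits in group 6, so the d-electron count is 6 − 4 = 2. The d² configuration leaves the e_g set evenly filled (or empty) — no strong Jahn–Teller driving force.

[CrBr₅(OH)]⁴−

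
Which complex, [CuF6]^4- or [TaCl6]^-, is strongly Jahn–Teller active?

[CuF6]^4-

[CuF6]^4-: Each fluoride is −1; balancing the −4 overall charge requires Cu(II). Copper is a group-11 element; Cu(II) is therefore d⁹. The t₂g⁶e_g³ configuration has an unevenly filled e_g set; the Jahn–Teller theorem predicts a tetragonal distortion (typically axial elongation) to lift the degeneracy.
[TaCl6]^-: Each chloride is −1; balancing the −1 overall charge requires Ta(V). Group 5 minus oxidation state 5 gives a d⁰ configuration. The d⁰ configuration leaves the e_g set evenly filled (or empty) — no strong Jahn–Teller driving force.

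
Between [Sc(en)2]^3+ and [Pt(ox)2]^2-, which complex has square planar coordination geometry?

[Pt(ox)2]^2-

For [Sc(en)2]^3+: Ethylenediamine is neutral; balancing the +3 overall charge requires Sc(III). Group 3 minus oxidation state 3 gives a d⁰ configuration. A d⁰ ion has no crystal-field stabilisation preference between square planar and tetrahedral, so four ligands adopt the sterically favoured tetrahedral geometry. → tetrahedral.
For [Pt(ox)2]^2-: Each oxalate is −2; balancing the −2 overall charge requires Pt(II). Platinum is a group-10 element; Pt(II) is therefore d⁸. A 5d d⁸ ion has a large crystal-field splitting; square planar leaves the high-energy d_{x²−y²} orbital empty and maximises CFSE. → square planar.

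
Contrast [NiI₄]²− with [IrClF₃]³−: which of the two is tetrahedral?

[NiI₄]²−

For [NiI₄]²−: Each iodide is −1; balancing the −2 overall charge requires Ni(II). Nickel is a group-10 element; Ni(II) is therefore d⁸. Iodide is a weak-field ligand. With weak-field ligands the CFSE gain from square planar is small, so a 3d d⁸ ion takes the sterically preferred tetrahedral geometry. → tetrahedral.
For [IrClF₃]³−: Each chloride is −1; each fluoride is −1; balancing the −3 overall charge requires Ir(I). Group 9 minus oxidation state 1 gives a d⁸ configuration. A 5d d⁸ ion has a large crystal-field splitting; square planar leaves the high-energy d_{x²−y²} orbital empty and maximises CFSE. → square planar.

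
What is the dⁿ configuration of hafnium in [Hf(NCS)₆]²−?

Each isothiocyanate is −1; balancing the −2 overall charge requires Hf(IV).
Group 4 minus oxidation state 4 gives a d⁰ configuration.

d0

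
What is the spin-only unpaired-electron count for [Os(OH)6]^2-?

2 unpaired electrons

Ligand charges: each hydroxide is −1. With an overall charge of −2 the osmium centre must be in the +4 oxidation state.
Osmium is a group-8 element; Os(IV) is therefore d⁴.
The spin state decides the count: a 5d ion has a large Δₒ and is invariably low-spin.
An octahedral low-spin d⁴ ion is t₂g⁴e_g⁰, giving 2 unpaired electrons.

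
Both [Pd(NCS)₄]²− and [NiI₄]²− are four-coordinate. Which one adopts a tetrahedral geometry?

[NiI₄]²−

For [Pd(NCS)₄]²−: Ligand charges: each isothiocyanate is −1. With an overall charge of −2 the palladium centre must be in the +2 oxidation state. Palladium is a group-10 element; Pd(II) is therefore d⁸. A 4d d⁸ ion has a large crystal-field splitting; square planar leaves the high-energy d_{x²−y²} orbital empty and maximises CFSE. → square planar.
For [NiI₄]²−: Each iodide is −1; balancing the −2 overall charge requires Ni(II). Nickel is a group-10 element; Ni(II) is therefore d⁸. Iodide is a weak-field ligand. With weak-field ligands the CFSE gain from square planar is small, so a 3d d⁸ ion takes the sterically preferred tetrahedral geometry. → tetrahedral.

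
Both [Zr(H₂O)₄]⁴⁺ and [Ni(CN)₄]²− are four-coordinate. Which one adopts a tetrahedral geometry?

For [Zr(H₂O)₄]⁴⁺: Ligand charges: water is neutral. With an overall charge of +4 the zirconium centre must be in the +4 oxidation state. Group 4 minus oxidation state 4 gives a d⁰ configuration. A d⁰ ion has no crystal-field stabilisation preference between square planar and tetrahedral, so four ligands adopt the sterically favoured tetrahedral geometry. → tetrahedral.
For [Ni(CN)₄]²−: Ligand charges: each cyanide is −1. With an overall charge of −2 the nickel centre must be in the +2 oxidation state. Group 10 minus oxidation state 2 gives a d⁸ configuration. Cyanide is a strong-field ligand (high in the spectrochemical series). A 3d d⁸ ion with strong-field ligands gains enough CFSE to favour square planar over tetrahedral. → square planar.

[Zr(H₂O)₄]⁴⁺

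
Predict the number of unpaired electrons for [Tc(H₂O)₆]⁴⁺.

3

Summing ligand charges against the +4 overall charge gives an oxidation state of +4 for technetium.
Group 7 minus oxidation state 4 gives a d³ configuration.
In an octahedral field the d³ configuration is t₂g³e_g⁰ (only one arrangement possible), giving 3 unpaired electrons.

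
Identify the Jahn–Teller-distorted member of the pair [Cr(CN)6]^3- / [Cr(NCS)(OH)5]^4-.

[Cr(CN)6]^3-: Each cyanide is −1; balancing the −3 overall charge requires Cr(III). Group 6 minus oxidation state 3 gives a d³ configuration. The d³ configuration leaves the e_g set evenly filled (or empty) — no strong Jahn–Teller driving force.
[Cr(NCS)(OH)5]^4-: Ligand charges: each isothiocyanate is −1; each hydroxide is −1. With an overall charge of −4 the chromium centre must be in the +2 oxidation state. Group 6 minus oxidation state 2 gives a d⁴ configuration. Hydroxide and isothiocyanate are weak-field ligands for a first-row metal, so the complex is high-spin. The t₂g³e_g¹ (high-spin) configuration has an unevenly filled e_g set; the Jahn–Teller theorem predicts a tetragonal distortion (typically axial elongation) to lift the degeneracy.

[Cr(NCS)(OH)5]^4-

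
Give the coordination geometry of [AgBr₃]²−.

trigonal planar

Ligand charges: each bromide is −1. With an overall charge of −2 the silver centre must be in the +1 oxidation state.
Ag sits in group 11, so the d-electron count is 11 − 1 = 10.
With 3 monodentate ligands the coordination number is 3.
Three ligands around a d¹⁰ centre minimise repulsion in a trigonal-planar arrangement.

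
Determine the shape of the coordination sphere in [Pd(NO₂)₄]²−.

square planar

Each nitro (N-bound nitrite) is −1; balancing the −2 overall charge requires Pd(II).
Group 10 minus oxidation state 2 gives a d⁸ configuration.
With 4 monodentate ligands the coordination number is 4.
A 4d d⁸ ion has a large crystal-field splitting; square planar leaves the high-energy d_{x²−y²} orbital empty and maximises CFSE.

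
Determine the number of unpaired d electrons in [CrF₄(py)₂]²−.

Each fluoride is −1; pyridine is neutral; balancing the −2 overall charge requires Cr(II).
Cr sits in group 6, so the d-electron count is 6 − 2 = 4.
The spin state decides the count: Fluoride is a weak-field ligand for a first-row metal, so the complex is high-spin.
An octahedral high-spin d⁴ ion is t₂g³e_g¹, giving 4 unpaired electrons.

4 unpaired electrons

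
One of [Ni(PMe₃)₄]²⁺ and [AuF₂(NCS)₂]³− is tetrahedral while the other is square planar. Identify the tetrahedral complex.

For [Ni(PMe₃)₄]²⁺: Ligand charges: trimethylphosphine is neutral. With an overall charge of +2 the nickel centre must be in the +2 oxidation state. Group 10 minus oxidation state 2 gives a d⁸ configuration. Trimethylphosphine is a strong-field ligand (high in the spectrochemical series). A 3d d⁸ ion with strong-field ligands gains enough CFSE to favour square planar over tetrahedral. → square planar.
For [AuF₂(NCS)₂]³−: Each fluoride is −1; each isothiocyanate is −1; balancing the −3 overall charge requires Au(I). Group 11 minus oxidation state 1 gives a d¹⁰ configuration. A d¹⁰ ion has no crystal-field stabilisation preference between square planar and tetrahedral, so four ligands adopt the sterically favoured tetrahedral geometry. → tetrahedral.

[AuF₂(NCS)₂]³−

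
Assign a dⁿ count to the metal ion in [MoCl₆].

d⁰

Summing ligand charges against the 0 overall charge gives an oxidation state of +6 for molybdenum.
Molybdenum is a group-6 element; Mo(VI) is therefore d⁰.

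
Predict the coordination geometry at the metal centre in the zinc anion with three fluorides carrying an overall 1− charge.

trigonal planar

Summing ligand charges against the −1 overall charge gives an oxidation state of +2 for zinc.
Zn sits in group 12, so the d-electron count is 12 − 2 = 10.
With 3 monodentate ligands the coordination number is 3.
Three ligands around a d¹⁰ centre minimise repulsion in a trigonal-planar arrangement.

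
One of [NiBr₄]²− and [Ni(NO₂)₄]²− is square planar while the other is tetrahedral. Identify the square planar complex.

For [NiBr₄]²−: Each bromide is −1; balancing the −2 overall charge requires Ni(II). Group 10 minus oxidation state 2 gives a d⁸ configuration. Bromide is a weak-field ligand. With weak-field ligands the CFSE gain from square planar is small, so a 3d d⁸ ion takes the sterically preferred tetrahedral geometry. → tetrahedral.
For [Ni(NO₂)₄]²−: Ligand charges: each nitro (N-bound nitrite) is −1. With an overall charge of −2 the nickel centre must be in the +2 oxidation state. Ni sits in group 10, so the d-electron count is 10 − 2 = 8. Nitro (N-bound nitrite) is a strong-field ligand (high in the spectrochemical series). A 3d d⁸ ion with strong-field ligands gains enough CFSE to favour square planar over tetrahedral. → square planar.

[Ni(NO₂)₄]²−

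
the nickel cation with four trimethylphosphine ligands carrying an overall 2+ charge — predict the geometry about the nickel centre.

square planar

Ligand charges: trimethylphosphine is neutral. With an overall charge of +2 the nickel centre must be in the +2 oxidation state.
Group 10 minus oxidation state 2 gives a d⁸ configuration.
Coordination number: 4.
Trimethylphosphine is a strong-field ligand (high in the spectrochemical series).
A 3d d⁸ ion with strong-field ligands gains enough CFSE to favour square planar over tetrahedral.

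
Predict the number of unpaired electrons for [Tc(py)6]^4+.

3

Summing ligand charges against the +4 overall charge gives an oxidation state of +4 for technetium.
Group 7 minus oxidation state 4 gives a d³ configuration.
In an octahedral field the d³ configuration is t₂g³e_g⁰ (only one arrangement possible), giving 3 unpaired electrons.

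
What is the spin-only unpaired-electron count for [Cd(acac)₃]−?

Each acetylacetonate is −1; balancing the −1 overall charge requires Cd(II).
Cadmium is a group-12 element; Cd(II) is therefore d¹⁰.
Counting donor atoms: 3×acetylacetonate (bidentate) → 6 donors. Coordination number = 6.
In an octahedral field the d¹⁰ configuration is t₂g⁶e_g⁴, giving 0 unpaired electrons.

0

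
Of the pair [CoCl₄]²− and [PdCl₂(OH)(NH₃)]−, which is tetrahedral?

For [CoCl₄]²−: Ligand charges: each chloride is −1. With an overall charge of −2 the cobalt centre must be in the +2 oxidation state. Co sits in group 9, so the d-electron count is 9 − 2 = 7. For a high-spin 3d d⁷ ion with weak-field ligands the small Δₜ gives little square-planar CFSE advantage, so four ligands adopt the sterically favoured tetrahedral geometry. → tetrahedral.
For [PdCl₂(OH)(NH₃)]−: Each chloride is −1; each hydroxide is −1; ammonia is neutral; balancing the −1 overall charge requires Pd(II). Palladium is a group-10 element; Pd(II) is therefore d⁸. A 4d d⁸ ion has a large crystal-field splitting; square planar leaves the high-energy d_{x²−y²} orbital empty and maximises CFSE. → square planar.

[CoCl₄]²−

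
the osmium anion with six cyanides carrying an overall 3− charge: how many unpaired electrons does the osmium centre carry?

Summing ligand charges against the −3 overall charge gives an oxidation state of +3 for osmium.
Group 8 minus oxidation state 3 gives a d⁵ configuration.
The spin state decides the count: a 5d ion has a large Δₒ and is invariably low-spin.
An octahedral low-spin d⁵ ion is t₂g⁵e_g⁰, giving 1 unpaired electron.

1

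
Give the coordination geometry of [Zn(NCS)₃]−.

trigonal planar

Ligand charges: each isothiocyanate is −1. With an overall charge of −1 the zinc centre must be in the +2 oxidation state.
Zinc is a group-12 element; Zn(II) is therefore d¹⁰.
With 3 monodentate ligands the coordination number is 3.
Three ligands around a d¹⁰ centre minimise repulsion in a trigonal-planar arrangement.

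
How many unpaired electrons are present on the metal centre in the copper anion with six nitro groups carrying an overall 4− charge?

1 unpaired electron

Ligand charges: each nitro (N-bound nitrite) is −1. With an overall charge of −4 the copper centre must be in the +2 oxidation state.
Group 11 minus oxidation state 2 gives a d⁹ configuration.
In an octahedral field the d⁹ configuration is t₂g⁶e_g³ (only one arrangement possible), giving 1 unpaired electron.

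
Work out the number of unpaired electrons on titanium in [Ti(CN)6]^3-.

1 unpaired electron

Ligand charges: each cyanide is −1. With an overall charge of −3 the titanium centre must be in the +3 oxidation state.
Group 4 minus oxidation state 3 gives a d¹ configuration.
In an octahedral field the d¹ configuration is t₂g¹e_g⁰ (only one arrangement possible), giving 1 unpaired electron.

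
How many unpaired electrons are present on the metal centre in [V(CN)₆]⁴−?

Ligand charges: each cyanide is −1. With an overall charge of −4 the vanadium centre must be in the +2 oxidation state.
V sits in group 5, so the d-electron count is 5 − 2 = 3.
In an octahedral field the d³ configuration is t₂g³e_g⁰ (only one arrangement possible), giving 3 unpaired electrons.

3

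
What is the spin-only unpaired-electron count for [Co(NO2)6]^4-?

1 unpaired electron

Ligand charges: each nitro (N-bound nitrite) is −1. With an overall charge of −4 the cobalt centre must be in the +2 oxidation state.
Group 9 minus oxidation state 2 gives a d⁷ configuration.
The spin state decides the count: Nitro (N-bound nitrite) is a strong-field ligand (high in the spectrochemical series) for a first-row metal, so the complex is low-spin.
An octahedral low-spin d⁷ ion is t₂g⁶e_g¹, giving 1 unpaired electron.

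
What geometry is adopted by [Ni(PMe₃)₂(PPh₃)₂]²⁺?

Ligand charges: trimethylphosphine is neutral; triphenylphosphine is neutral. With an overall charge of +2 the nickel centre must be in the +2 oxidation state.
Ni sits in group 10, so the d-electron count is 10 − 2 = 8.
Coordination number: 4.
Trimethylphosphine and triphenylphosphine are strong-field ligands (high in the spectrochemical series).
A 3d d⁸ ion with strong-field ligands gains enough CFSE to favour square planar over tetrahedral.

square planar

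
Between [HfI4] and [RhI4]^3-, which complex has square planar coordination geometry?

[RhI4]^3-

For [HfI4]: Ligand charges: each iodide is −1. With an overall charge of 0 the hafnium centre must be in the +4 oxidation state. Group 4 minus oxidation state 4 gives a d⁰ configuration. A d⁰ ion has no crystal-field stabilisation preference between square planar and tetrahedral, so four ligands adopt the sterically favoured tetrahedral geometry. → tetrahedral.
For [RhI4]^3-: Ligand charges: each iodide is −1. With an overall charge of −3 the rhodium centre must be in the +1 oxidation state. Group 9 minus oxidation state 1 gives a d⁸ configuration. A 4d d⁸ ion has a large crystal-field splitting; square planar leaves the high-energy d_{x²−y²} orbital empty and maximises CFSE. → square planar.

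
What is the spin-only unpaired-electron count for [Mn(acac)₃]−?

5 unpaired electrons

Ligand charges: each acetylacetonate is −1. With an overall charge of −1 the manganese centre must be in the +2 oxidation state.
Group 7 minus oxidation state 2 gives a d⁵ configuration.
Counting donor atoms: 3×acetylacetonate (bidentate) → 6 donors. Coordination number = 6.
The spin state decides the count: Acetylacetonate is a weak-field ligand for a first-row metal, so the complex is high-spin.
An octahedral high-spin d⁵ ion is t₂g³e_g², giving 5 unpaired electrons.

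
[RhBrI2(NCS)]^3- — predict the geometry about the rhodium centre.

Summing ligand charges against the −3 overall charge gives an oxidation state of +1 for rhodium.
Rhodium is a group-9 element; Rh(I) is therefore d⁸.
Coordination number: 4.
A 4d d⁸ ion has a large crystal-field splitting; square planar leaves the high-energy d_{x²−y²} orbital empty and maximises CFSE.

square planar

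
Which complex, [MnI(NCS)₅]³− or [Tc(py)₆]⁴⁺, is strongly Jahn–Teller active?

[MnI(NCS)₅]³−

[MnI(NCS)₅]³−: Ligand charges: each iodide is −1; each isothiocyanate is −1. With an overall charge of −3 the manganese centre must be in the +3 oxidation state. Mn sits in group 7, so the d-electron count is 7 − 3 = 4. Iodide and isothiocyanate are weak-field ligands for a first-row metal, so the complex is high-spin. The t₂g³e_g¹ (high-spin) configuration has an unevenly filled e_g set; the Jahn–Teller theorem predicts a tetragonal distortion (typically axial elongation) to lift the degeneracy.
[Tc(py)₆]⁴⁺: Summing ligand charges against the +4 overall charge gives an oxidation state of +4 for technetium. Technetium is a group-7 element; Tc(IV) is therefore d³. The d³ configuration leaves the e_g set evenly filled (or empty) — no strong Jahn–Teller driving force.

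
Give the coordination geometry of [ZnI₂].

linear

Ligand charges: each iodide is −1. With an overall charge of 0 the zinc centre must be in the +2 oxidation state.
Zinc is a group-12 element; Zn(II) is therefore d¹⁰.
Coordination number: 2.
A d¹⁰ ion with only two ligands adopts a linear arrangement (sp hybridisation; no CFSE preference).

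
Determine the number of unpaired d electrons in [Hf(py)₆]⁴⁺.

0

Ligand charges: pyridine is neutral. With an overall charge of +4 the hafnium centre must be in the +4 oxidation state.
Group 4 minus oxidation state 4 gives a d⁰ configuration.
In an octahedral field the d⁰ configuration is t₂g⁰e_g⁰, giving 0 unpaired electrons.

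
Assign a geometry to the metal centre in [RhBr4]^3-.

Ligand charges: each bromide is −1. With an overall charge of −3 the rhodium centre must be in the +1 oxidation state.
Rhodium is a group-9 element; Rh(I) is therefore d⁸.
Coordination number: 4.
A 4d d⁸ ion has a large crystal-field splitting; square planar leaves the high-energy d_{x²−y²} orbital empty and maximises CFSE.

square planar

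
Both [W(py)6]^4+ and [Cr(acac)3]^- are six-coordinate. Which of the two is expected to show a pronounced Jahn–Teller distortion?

[W(py)6]^4+: Pyridine is neutral; balancing the +4 overall charge requires W(IV). Tungsten is a group-6 element; W(IV) is therefore d². The d² configuration leaves the e_g set evenly filled (or empty) — no strong Jahn–Teller driving force.
[Cr(acac)3]^-: Each acetylacetonate is −1; balancing the −1 overall charge requires Cr(II). Cr sits in group 6, so the d-electron count is 6 − 2 = 4. Acetylacetonate is a weak-field ligand for a first-row metal, so the complex is high-spin. The t₂g³e_g¹ (high-spin) configuration has an unevenly filled e_g set; the Jahn–Teller theorem predicts a tetragonal distortion (typically axial elongation) to lift the degeneracy.

[Cr(acac)3]^-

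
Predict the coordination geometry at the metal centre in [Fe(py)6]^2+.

octahedral

Ligand charges: pyridine is neutral. With an overall charge of +2 the iron centre must be in the +2 oxidation state.
Group 8 minus oxidation state 2 gives a d⁶ configuration.
With 6 monodentate ligands the coordination number is 6.
Six donors around a single metal centre give an octahedral coordination sphere.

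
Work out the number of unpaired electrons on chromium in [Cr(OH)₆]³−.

Ligand charges: each hydroxide is −1. With an overall charge of −3 the chromium centre must be in the +3 oxidation state.
Cr sits in group 6, so the d-electron count is 6 − 3 = 3.
In an octahedral field the d³ configuration is t₂g³e_g⁰ (only one arrangement possible), giving 3 unpaired electrons.

3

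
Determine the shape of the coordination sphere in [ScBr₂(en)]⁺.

Each bromide is −1; ethylenediamine is neutral; balancing the +1 overall charge requires Sc(III).
Group 3 minus oxidation state 3 gives a d⁰ configuration.
Counting donor atoms: 2×bromide (monodentate) → 2 donors; 1×ethylenediamine (bidentate) → 2 donors. Coordination number = 4.
A d⁰ ion has no crystal-field stabilisation preference between square planar and tetrahedral, so four ligands adopt the sterically favoured tetrahedral geometry.

tetrahedral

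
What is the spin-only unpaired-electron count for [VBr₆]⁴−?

Summing ligand charges against the −4 overall charge gives an oxidation state of +2 for vanadium.
Vanadium is a group-5 element; V(II) is therefore d³.
In an octahedral field the d³ configuration is t₂g³e_g⁰ (only one arrangement possible), giving 3 unpaired electrons.

3 unpaired electrons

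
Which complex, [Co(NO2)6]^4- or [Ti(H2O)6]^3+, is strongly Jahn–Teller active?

[Co(NO2)6]^4-

[Co(NO2)6]^4-: Each nitro (N-bound nitrite) is −1; balancing the −4 overall charge requires Co(II). Co sits in group 9, so the d-electron count is 9 − 2 = 7. Nitro (N-bound nitrite) is a strong-field ligand (high in the spectrochemical series) for a first-row metal, so the complex is low-spin. The t₂g⁶e_g¹ (low-spin) configuration has an unevenly filled e_g set; the Jahn–Teller theorem predicts a tetragonal distortion (typically axial elongation) to lift the degeneracy.
[Ti(H2O)6]^3+: Ligand charges: water is neutral. With an overall charge of +3 the titanium centre must be in the +3 oxidation state. Group 4 minus oxidation state 3 gives a d¹ configuration. The d¹ configuration leaves the e_g set evenly filled (or empty) — no strong Jahn–Teller driving force.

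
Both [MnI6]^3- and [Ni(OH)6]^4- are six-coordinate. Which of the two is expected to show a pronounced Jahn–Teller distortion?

[MnI6]^3-

[MnI6]^3-: Each iodide is −1; balancing the −3 overall charge requires Mn(III). Mn sits in group 7, so the d-electron count is 7 − 3 = 4. Iodide is a weak-field ligand for a first-row metal, so the complex is high-spin. The t₂g³e_g¹ (high-spin) configuration has an unevenly filled e_g set; the Jahn–Teller theorem predicts a tetragonal distortion (typically axial elongation) to lift the degeneracy.
[Ni(OH)6]^4-: Summing ligand charges against the −4 overall charge gives an oxidation state of +2 for nickel. Nickel is a group-10 element; Ni(II) is therefore d⁸. The d⁸ configuration leaves the e_g set evenly filled (or empty) — no strong Jahn–Teller driving force.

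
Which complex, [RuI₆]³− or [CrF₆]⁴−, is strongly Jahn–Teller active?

[CrF₆]⁴−

[RuI₆]³−: Ligand charges: each iodide is −1. With an overall charge of −3 the ruthenium centre must be in the +3 oxidation state. Ru sits in group 8, so the d-electron count is 8 − 3 = 5. A 4d ion has a large Δₒ and is invariably low-spin. The d⁵ configuration leaves the e_g set evenly filled (or empty) — no strong Jahn–Teller driving force.
[CrF₆]⁴−: Ligand charges: each fluoride is −1. With an overall charge of −4 the chromium centre must be in the +2 oxidation state. Cr sits in group 6, so the d-electron count is 6 − 2 = 4. Fluoride is a weak-field ligand for a first-row metal, so the complex is high-spin. The t₂g³e_g¹ (high-spin) configuration has an unevenly filled e_g set; the Jahn–Teller theorem predicts a tetragonal distortion (typically axial elongation) to lift the degeneracy.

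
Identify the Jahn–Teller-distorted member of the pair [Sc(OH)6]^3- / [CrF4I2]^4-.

[Sc(OH)6]^3-: Summing ligand charges against the −3 overall charge gives an oxidation state of +3 for scandium. Scandium is a group-3 element; Sc(III) is therefore d⁰. The d⁰ configuration leaves the e_g set evenly filled (or empty) — no strong Jahn–Teller driving force.
[CrF4I2]^4-: Each fluoride is −1; each iodide is −1; balancing the −4 overall charge requires Cr(II). Group 6 minus oxidation state 2 gives a d⁴ configuration. Fluoride and iodide are weak-field ligands for a first-row metal, so the complex is high-spin. The t₂g³e_g¹ (high-spin) configuration has an unevenly filled e_g set; the Jahn–Teller theorem predicts a tetragonal distortion (typically axial elongation) to lift the degeneracy.

[CrF4I2]^4-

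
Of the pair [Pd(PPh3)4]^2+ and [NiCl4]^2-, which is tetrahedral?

[NiCl4]^2-

For [Pd(PPh3)4]^2+: Ligand charges: triphenylphosphine is neutral. With an overall charge of +2 the palladium centre must be in the +2 oxidation state. Group 10 minus oxidation state 2 gives a d⁸ configuration. A 4d d⁸ ion has a large crystal-field splitting; square planar leaves the high-energy d_{x²−y²} orbital empty and maximises CFSE. → square planar.
For [NiCl4]^2-: Each chloride is −1; balancing the −2 overall charge requires Ni(II). Ni sits in group 10, so the d-electron count is 10 − 2 = 8. Chloride is a weak-field ligand. With weak-field ligands the CFSE gain from square planar is small, so a 3d d⁸ ion takes the sterically preferred tetrahedral geometry. → tetrahedral.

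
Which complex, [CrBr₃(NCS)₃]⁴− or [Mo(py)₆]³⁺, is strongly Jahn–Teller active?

[CrBr₃(NCS)₃]⁴−

[CrBr₃(NCS)₃]⁴−: Summing ligand charges against the −4 overall charge gives an oxidation state of +2 for chromium. Cr sits in group 6, so the d-electron count is 6 − 2 = 4. Bromide and isothiocyanate are weak-field ligands for a first-row metal, so the complex is high-spin. The t₂g³e_g¹ (high-spin) configuration has an unevenly filled e_g set; the Jahn–Teller theorem predicts a tetragonal distortion (typically axial elongation) to lift the degeneracy.
[Mo(py)₆]³⁺: Pyridine is neutral; balancing the +3 overall charge requires Mo(III). Mo sits in group 6, so the d-electron count is 6 − 3 = 3. The d³ configuration leaves the e_g set evenly filled (or empty) — no strong Jahn–Teller driving force.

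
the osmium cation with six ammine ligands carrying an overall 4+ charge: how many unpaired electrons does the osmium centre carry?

Summing ligand charges against the +4 overall charge gives an oxidation state of +4 for osmium.
Group 8 minus oxidation state 4 gives a d⁴ configuration.
The spin state decides the count: a 5d ion has a large Δₒ and is invariably low-spin.
An octahedral low-spin d⁴ ion is t₂g⁴e_g⁰, giving 2 unpaired electrons.

2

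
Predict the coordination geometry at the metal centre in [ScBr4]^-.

Summing ligand charges against the −1 overall charge gives an oxidation state of +3 for scandium.
Group 3 minus oxidation state 3 gives a d⁰ configuration.
With 4 monodentate ligands the coordination number is 4.
A d⁰ ion has no crystal-field stabilisation preference between square planar and tetrahedral, so four ligands adopt the sterically favoured tetrahedral geometry.

tetrahedral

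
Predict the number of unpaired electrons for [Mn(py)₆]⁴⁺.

3 unpaired electrons

Summing ligand charges against the +4 overall charge gives an oxidation state of +4 for manganese.
Mn sits in group 7, so the d-electron count is 7 − 4 = 3.
In an octahedral field the d³ configuration is t₂g³e_g⁰ (only one arrangement possible), giving 3 unpaired electrons.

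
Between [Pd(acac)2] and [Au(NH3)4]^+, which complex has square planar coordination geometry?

[Pd(acac)2]

For [Pd(acac)2]: Ligand charges: each acetylacetonate is −1. With an overall charge of 0 the palladium centre must be in the +2 oxidation state. Pd sits in group 10, so the d-electron count is 10 − 2 = 8. A 4d d⁸ ion has a large crystal-field splitting; square planar leaves the high-energy d_{x²−y²} orbital empty and maximises CFSE. → square planar.
For [Au(NH3)4]^+: Ligand charges: ammonia is neutral. With an overall charge of +1 the gold centre must be in the +1 oxidation state. Au sits in group 11, so the d-electron count is 11 − 1 = 10. A d¹⁰ ion has no crystal-field stabilisation preference between square planar and tetrahedral, so four ligands adopt the sterically favoured tetrahedral geometry. → tetrahedral.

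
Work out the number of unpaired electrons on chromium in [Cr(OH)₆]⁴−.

Summing ligand charges against the −4 overall charge gives an oxidation state of +2 for chromium.
Chromium is a group-6 element; Cr(II) is therefore d⁴.
The spin state decides the count: Hydroxide is a weak-field ligand for a first-row metal, so the complex is high-spin.
An octahedral high-spin d⁴ ion is t₂g³e_g¹, giving 4 unpaired electrons.

4 unpaired electrons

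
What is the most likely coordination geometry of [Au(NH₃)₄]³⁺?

square planar

Ligand charges: ammonia is neutral. With an overall charge of +3 the gold centre must be in the +3 oxidation state.
Group 11 minus oxidation state 3 gives a d⁸ configuration.
With 4 monodentate ligands the coordination number is 4.
A 5d d⁸ ion has a large crystal-field splitting; square planar leaves the high-energy d_{x²−y²} orbital empty and maximises CFSE.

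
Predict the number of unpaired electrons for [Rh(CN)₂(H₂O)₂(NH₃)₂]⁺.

0

Ligand charges: each cyanide is −1; water is neutral; ammonia is neutral. With an overall charge of +1 the rhodium centre must be in the +3 oxidation state.
Rhodium is a group-9 element; Rh(III) is therefore d⁶.
The spin state decides the count: a 4d ion has a large Δₒ and is invariably low-spin.
An octahedral low-spin d⁶ ion is t₂g⁶e_g⁰, giving 0 unpaired electrons.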